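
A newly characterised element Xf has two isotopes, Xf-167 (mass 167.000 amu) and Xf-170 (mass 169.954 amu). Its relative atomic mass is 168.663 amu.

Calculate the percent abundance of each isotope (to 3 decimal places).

Writing the weighted mean with unknown fraction x of Xf-167:
167.000·x + 169.954·(1 − x) = 168.663
(167.000 − 169.954)·x = 168.663 − 169.954
x = -1.291 / -2.954 = 0.43703 → 43.703% Xf-167, 56.297% Xf-170.

Xf-167: 43.703%, Xf-170: 56.297%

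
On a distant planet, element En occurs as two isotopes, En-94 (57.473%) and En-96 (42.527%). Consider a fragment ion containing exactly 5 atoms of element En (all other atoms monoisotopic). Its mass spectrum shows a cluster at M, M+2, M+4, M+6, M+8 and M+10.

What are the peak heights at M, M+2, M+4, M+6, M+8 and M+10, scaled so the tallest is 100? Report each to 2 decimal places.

18.26 : 67.57 : 100.00 : 73.99 : 27.38 : 4.05

The 5 En atoms are independent, so intensities follow the terms of (0.57473 + 0.42527)^5.
P(M) = 0.57473^5 = 0.062707
P(M+2) = 5 × 0.57473^4 × 0.42527^1 = 0.232001
P(M+4) = 10 × 0.57473^3 × 0.42527^2 = 0.343337
P(M+6) = 10 × 0.57473^2 × 0.42527^3 = 0.254052
P(M+8) = 5 × 0.57473^1 × 0.42527^4 = 0.093992
P(M+10) = 0.42527^5 = 0.013910
The M+4 peak is largest (0.343337); scaling to 100 gives 18.26 : 67.57 : 100.00 : 73.99 : 27.38 : 4.05.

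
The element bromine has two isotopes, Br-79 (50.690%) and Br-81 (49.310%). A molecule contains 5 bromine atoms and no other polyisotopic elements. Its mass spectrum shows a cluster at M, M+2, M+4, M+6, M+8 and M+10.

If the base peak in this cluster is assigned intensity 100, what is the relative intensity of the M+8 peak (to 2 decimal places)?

Binomial terms of (0.50690 + 0.49310)^5: M 0.0335, M+2 0.1628, M+4 0.3167, M+6 0.3081, M+8 0.1498, M+10 0.0292 → M+4 is the base peak.
P(M+4) = C(5,2) × 0.50690^3 × 0.49310^2 = 10 × 0.13024674 × 0.24314761 = 0.316692 (base)
P(M+8) = C(5,4) × 0.50690^1 × 0.49310^4 = 5 × 0.5069 × 0.05912076 = 0.149842
Relative intensity = 0.149842 / 0.316692 × 100 = 47.31

47.31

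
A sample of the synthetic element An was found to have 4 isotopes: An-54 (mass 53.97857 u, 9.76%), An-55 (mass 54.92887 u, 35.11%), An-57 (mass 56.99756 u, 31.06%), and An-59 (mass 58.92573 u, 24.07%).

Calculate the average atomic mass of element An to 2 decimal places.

56.44 u

Average mass = Σ (abundance × isotope mass) = 0.0976 × 53.97857 + 0.3511 × 54.92887 + 0.3106 × 56.99756 + 0.2407 × 58.92573
= 5.268308 + 19.285526 + 17.703442 + 14.183423 = 56.440699 u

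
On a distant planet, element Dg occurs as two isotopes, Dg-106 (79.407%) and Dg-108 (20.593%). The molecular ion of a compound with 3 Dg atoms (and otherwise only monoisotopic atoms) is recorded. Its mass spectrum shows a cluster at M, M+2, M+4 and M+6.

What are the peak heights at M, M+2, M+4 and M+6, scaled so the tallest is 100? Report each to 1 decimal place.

The 3 Dg atoms are independent, so intensities follow the terms of (0.79407 + 0.20593)^3.
P(M) = 0.79407^3 = 0.500699
P(M+2) = 3 × 0.79407^2 × 0.20593^1 = 0.389546
P(M+4) = 3 × 0.79407^1 × 0.20593^2 = 0.101023
P(M+6) = 0.20593^3 = 0.008733
The M peak is largest (0.500699); scaling to 100 gives 100.0 : 77.8 : 20.2 : 1.7.

100.0 : 77.8 : 20.2 : 1.7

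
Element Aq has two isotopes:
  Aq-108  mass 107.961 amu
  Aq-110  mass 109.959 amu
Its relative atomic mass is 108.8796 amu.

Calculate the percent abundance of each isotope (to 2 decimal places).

Writing the weighted mean with unknown fraction x of Aq-108:
107.961·x + 109.959·(1 − x) = 108.8796
(107.961 − 109.959)·x = 108.8796 − 109.959
x = -1.0794 / -1.998 = 0.54024 → 54.02% Aq-108, 45.98% Aq-110.

Aq-108: 54.02%, Aq-110: 45.98%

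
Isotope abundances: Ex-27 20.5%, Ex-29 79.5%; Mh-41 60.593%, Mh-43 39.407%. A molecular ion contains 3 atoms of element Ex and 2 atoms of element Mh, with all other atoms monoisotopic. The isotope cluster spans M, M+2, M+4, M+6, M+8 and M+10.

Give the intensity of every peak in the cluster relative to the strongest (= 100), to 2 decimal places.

Element Ex pattern (n=3): 0.00861512 : 0.10022963 : 0.38869538 : 0.50245988
Element Mh pattern (n=2): 0.36715116 : 0.47755767 : 0.15529116
Convolve the two distributions (both contribute in 2-u steps):
  M: 0.00861512×0.36715116 = 0.003163
  M+2: 0.00861512×0.47755767 + 0.10022963×0.36715116 = 0.040914
  M+4: 0.00861512×0.15529116 + 0.10022963×0.47755767 + 0.38869538×0.36715116 = 0.191913
  M+6: 0.10022963×0.15529116 + 0.38869538×0.47755767 + 0.50245988×0.36715116 = 0.385668
  M+8: 0.38869538×0.15529116 + 0.50245988×0.47755767 = 0.300315
  M+10: 0.50245988×0.15529116 = 0.078028
Scale to base peak (0.385668) = 100: 0.82 : 10.61 : 49.76 : 100.00 : 77.87 : 20.23

0.82 : 10.61 : 49.76 : 100.00 : 77.87 : 20.23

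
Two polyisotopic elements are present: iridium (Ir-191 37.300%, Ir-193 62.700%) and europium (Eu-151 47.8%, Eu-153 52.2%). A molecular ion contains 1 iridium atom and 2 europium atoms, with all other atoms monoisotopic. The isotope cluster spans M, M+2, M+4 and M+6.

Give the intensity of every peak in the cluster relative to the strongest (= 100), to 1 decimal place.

Iridium pattern (n=1): 0.3730 : 0.6270
Europium pattern (n=2): 0.228484 : 0.499032 : 0.272484
Convolve the two distributions (both contribute in 2-u steps):
  M: 0.3730×0.228484 = 0.085225
  M+2: 0.3730×0.499032 + 0.6270×0.228484 = 0.329398
  M+4: 0.3730×0.272484 + 0.6270×0.499032 = 0.414530
  M+6: 0.6270×0.272484 = 0.170847
Scale to base peak (0.414530) = 100: 20.6 : 79.5 : 100.0 : 41.2

20.6 : 79.5 : 100.0 : 41.2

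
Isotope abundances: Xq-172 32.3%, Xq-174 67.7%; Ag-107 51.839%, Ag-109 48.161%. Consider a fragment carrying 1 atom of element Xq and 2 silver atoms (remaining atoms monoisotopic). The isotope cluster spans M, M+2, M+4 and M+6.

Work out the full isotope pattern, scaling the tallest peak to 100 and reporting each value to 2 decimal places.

Element Xq pattern (n=1): 0.3230 : 0.6770
Silver pattern (n=2): 0.26872819 : 0.49932362 : 0.23194819
Convolve the two distributions (both contribute in 2-u steps):
  M: 0.3230×0.26872819 = 0.086799
  M+2: 0.3230×0.49932362 + 0.6770×0.26872819 = 0.343211
  M+4: 0.3230×0.23194819 + 0.6770×0.49932362 = 0.412961
  M+6: 0.6770×0.23194819 = 0.157029
Scale to base peak (0.412961) = 100: 21.02 : 83.11 : 100.00 : 38.03

21.02 : 83.11 : 100.00 : 38.03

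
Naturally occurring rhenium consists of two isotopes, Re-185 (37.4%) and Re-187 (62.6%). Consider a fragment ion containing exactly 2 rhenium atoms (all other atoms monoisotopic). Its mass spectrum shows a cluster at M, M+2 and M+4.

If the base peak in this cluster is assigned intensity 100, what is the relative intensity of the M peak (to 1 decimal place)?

29.9

Term probabilities: M 0.1399, M+2 0.4682, M+4 0.3919. Base peak = M+2.
P(M+2) = C(2,1) × 0.374^1 × 0.626^1 = 2 × 0.3740 × 0.6260 = 0.468248 (base)
P(M) = C(2,0) × 0.374^2 × 0.626^0 = 1 × 0.139876 × 1.0000 = 0.139876
Relative intensity = 0.139876 / 0.468248 × 100 = 29.9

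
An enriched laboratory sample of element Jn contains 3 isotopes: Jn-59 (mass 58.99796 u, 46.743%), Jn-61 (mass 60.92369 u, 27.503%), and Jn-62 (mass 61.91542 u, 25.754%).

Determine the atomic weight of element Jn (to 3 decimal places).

60.279 u

Average mass = Σ (abundance × isotope mass) = 0.46743 × 58.99796 + 0.27503 × 60.92369 + 0.25754 × 61.91542
= 27.577416 + 16.755842 + 15.945697 = 60.278955 u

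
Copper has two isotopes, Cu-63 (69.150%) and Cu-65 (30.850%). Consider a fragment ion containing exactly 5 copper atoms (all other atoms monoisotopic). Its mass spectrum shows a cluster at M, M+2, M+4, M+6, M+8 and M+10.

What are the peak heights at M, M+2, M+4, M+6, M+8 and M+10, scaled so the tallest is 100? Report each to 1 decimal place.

The 5 Cu atoms are independent, so intensities follow the terms of (0.69150 + 0.30850)^5.
P(M) = 0.69150^5 = 0.158111
P(M+2) = 5 × 0.69150^4 × 0.30850^1 = 0.352691
P(M+4) = 10 × 0.69150^3 × 0.30850^2 = 0.314693
P(M+6) = 10 × 0.69150^2 × 0.30850^3 = 0.140394
P(M+8) = 5 × 0.69150^1 × 0.30850^4 = 0.031317
P(M+10) = 0.30850^5 = 0.002794
The M+2 peak is largest (0.352691); scaling to 100 gives 44.8 : 100.0 : 89.2 : 39.8 : 8.9 : 0.8.

44.8 : 100.0 : 89.2 : 39.8 : 8.9 : 0.8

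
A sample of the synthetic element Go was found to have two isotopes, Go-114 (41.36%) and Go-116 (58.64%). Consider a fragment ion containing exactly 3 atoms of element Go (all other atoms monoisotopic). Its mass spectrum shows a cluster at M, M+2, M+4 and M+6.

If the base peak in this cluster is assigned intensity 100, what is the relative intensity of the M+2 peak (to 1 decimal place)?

Term probabilities: M 0.0708, M+2 0.3009, M+4 0.4267, M+6 0.2016. Base peak = M+4.
P(M+4) = C(3,2) × 0.4136^1 × 0.5864^2 = 3 × 0.4136 × 0.34386496 = 0.426668 (base)
P(M+2) = C(3,1) × 0.4136^2 × 0.5864^1 = 3 × 0.17106496 × 0.5864 = 0.300937
Relative intensity = 0.300937 / 0.426668 × 100 = 70.5

70.5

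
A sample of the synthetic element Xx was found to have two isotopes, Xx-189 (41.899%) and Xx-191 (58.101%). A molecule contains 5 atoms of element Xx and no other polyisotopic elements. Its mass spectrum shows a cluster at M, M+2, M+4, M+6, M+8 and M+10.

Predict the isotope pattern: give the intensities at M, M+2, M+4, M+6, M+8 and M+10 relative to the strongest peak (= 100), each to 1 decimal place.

3.8 : 26.0 : 72.1 : 100.0 : 69.3 : 19.2

Each Xx atom is independently Xx-189 (p = 0.41899) or Xx-191 (q = 0.58101); the cluster is the binomial expansion (p + q)^5.
P(M) = 0.41899^5 = 0.012913
P(M+2) = 5 × 0.41899^4 × 0.58101^1 = 0.089530
P(M+4) = 10 × 0.41899^3 × 0.58101^2 = 0.248301
P(M+6) = 10 × 0.41899^2 × 0.58101^3 = 0.344317
P(M+8) = 5 × 0.41899^1 × 0.58101^4 = 0.238731
P(M+10) = 0.58101^5 = 0.066209
The M+6 peak is largest (0.344317); scaling to 100 gives 3.8 : 26.0 : 72.1 : 100.0 : 69.3 : 19.2.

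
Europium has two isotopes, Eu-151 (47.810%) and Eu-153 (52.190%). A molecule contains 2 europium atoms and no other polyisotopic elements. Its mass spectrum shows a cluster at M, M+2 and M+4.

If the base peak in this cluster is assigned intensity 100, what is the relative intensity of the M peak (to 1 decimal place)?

45.8

Binomial terms of (0.47810 + 0.52190)^2: M 0.2286, M+2 0.4990, M+4 0.2724 → M+2 is the base peak.
P(M+2) = C(2,1) × 0.47810^1 × 0.52190^1 = 2 × 0.4781 × 0.5219 = 0.499041 (base)
P(M) = C(2,0) × 0.47810^2 × 0.52190^0 = 1 × 0.22857961 × 1.0000 = 0.228580
Relative intensity = 0.228580 / 0.499041 × 100 = 45.8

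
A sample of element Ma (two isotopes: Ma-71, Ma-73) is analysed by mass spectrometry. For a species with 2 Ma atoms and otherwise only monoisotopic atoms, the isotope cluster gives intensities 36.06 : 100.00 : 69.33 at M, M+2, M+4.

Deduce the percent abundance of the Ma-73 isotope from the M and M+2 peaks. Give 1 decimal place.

58.1%

Let p = fractional abundance of Ma-71. I(M+2)/I(M) = [C(2,1)·p^1·(1−p)] / p^2 = 2·(1−p)/p = 100.00/36.06 = 2.7732
(1−p)/p = 2.7732/2 = 1.3866  ⇒  p = 1/(1 + 1.3866) = 0.4190
Ma-71: 41.9%, Ma-73: 58.1%.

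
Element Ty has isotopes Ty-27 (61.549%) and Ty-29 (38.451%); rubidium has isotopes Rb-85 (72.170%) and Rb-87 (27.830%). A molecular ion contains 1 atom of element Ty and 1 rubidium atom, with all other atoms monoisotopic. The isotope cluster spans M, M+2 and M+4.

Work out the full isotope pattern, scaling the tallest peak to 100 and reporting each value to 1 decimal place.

Element Ty pattern (n=1): 0.61549 : 0.38451
Rubidium pattern (n=1): 0.7217 : 0.2783
Convolve the two distributions (both contribute in 2-u steps):
  M: 0.61549×0.7217 = 0.444199
  M+2: 0.61549×0.2783 + 0.38451×0.7217 = 0.448792
  M+4: 0.38451×0.2783 = 0.107009
Scale to base peak (0.448792) = 100: 99.0 : 100.0 : 23.8

99.0 : 100.0 : 23.8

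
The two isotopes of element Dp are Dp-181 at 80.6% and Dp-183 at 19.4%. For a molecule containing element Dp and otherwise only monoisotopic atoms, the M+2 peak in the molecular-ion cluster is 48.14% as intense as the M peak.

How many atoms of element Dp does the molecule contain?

2

With n Dp atoms, P(M+2)/P(M) = C(n,1)·p^(n−1)q / p^n = n·q/p = n · 0.194/0.806.
n = 0.4814 × 0.806/0.194 = 2.00 ≈ 2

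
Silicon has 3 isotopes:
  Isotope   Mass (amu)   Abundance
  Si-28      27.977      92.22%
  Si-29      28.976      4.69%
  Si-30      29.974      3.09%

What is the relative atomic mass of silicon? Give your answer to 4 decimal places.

Weight each isotope mass by its fractional abundance: 0.9222 × 27.977 + 0.0469 × 28.976 + 0.0309 × 29.974
= 25.80039 + 1.35897 + 0.92620 = 28.08556 amu

28.0856 amu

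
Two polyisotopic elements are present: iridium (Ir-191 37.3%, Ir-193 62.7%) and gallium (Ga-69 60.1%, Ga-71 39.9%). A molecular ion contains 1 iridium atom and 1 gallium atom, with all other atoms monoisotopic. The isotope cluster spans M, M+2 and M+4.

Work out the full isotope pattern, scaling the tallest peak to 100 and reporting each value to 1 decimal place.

42.6 : 100.0 : 47.6

Iridium pattern (n=1): 0.3730 : 0.6270
Gallium pattern (n=1): 0.6010 : 0.3990
Convolve the two distributions (both contribute in 2-u steps):
  M: 0.3730×0.6010 = 0.224173
  M+2: 0.3730×0.3990 + 0.6270×0.6010 = 0.525654
  M+4: 0.6270×0.3990 = 0.250173
Scale to base peak (0.525654) = 100: 42.6 : 100.0 : 47.6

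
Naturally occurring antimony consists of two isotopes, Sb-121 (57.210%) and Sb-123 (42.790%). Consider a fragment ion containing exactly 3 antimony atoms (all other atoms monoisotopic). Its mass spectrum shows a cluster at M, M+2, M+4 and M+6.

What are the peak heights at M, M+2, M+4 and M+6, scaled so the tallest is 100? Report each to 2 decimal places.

Expanding (0.57210 + 0.42790)^3:
P(M) = 0.57210^3 = 0.187247
P(M+2) = 3 × 0.57210^2 × 0.42790^1 = 0.420153
P(M+4) = 3 × 0.57210^1 × 0.42790^2 = 0.314252
P(M+6) = 0.42790^3 = 0.078348
The M+2 peak is largest (0.420153); scaling to 100 gives 44.57 : 100.00 : 74.79 : 18.65.

44.57 : 100.00 : 74.79 : 18.65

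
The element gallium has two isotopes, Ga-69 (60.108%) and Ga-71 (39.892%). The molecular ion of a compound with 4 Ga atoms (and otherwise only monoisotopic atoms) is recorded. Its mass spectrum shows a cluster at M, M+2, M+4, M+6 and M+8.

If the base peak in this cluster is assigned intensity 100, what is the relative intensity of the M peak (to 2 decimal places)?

Term probabilities: M 0.1305, M+2 0.3465, M+4 0.3450, M+6 0.1526, M+8 0.0253. Base peak = M+2.
P(M+2) = C(4,1) × 0.60108^3 × 0.39892^1 = 4 × 0.2171685 × 0.39892 = 0.346531 (base)
P(M) = C(4,0) × 0.60108^4 × 0.39892^0 = 1 × 0.13053564 × 1.0000 = 0.130536
Relative intensity = 0.130536 / 0.346531 × 100 = 37.67

37.67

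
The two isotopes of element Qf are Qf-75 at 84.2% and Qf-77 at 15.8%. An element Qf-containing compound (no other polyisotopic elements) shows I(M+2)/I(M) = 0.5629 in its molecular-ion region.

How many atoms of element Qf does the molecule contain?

3

For n independent Qf atoms, I(M+2)/I(M) = n · (abundance Qf-77) / (abundance Qf-75) = n · 0.158/0.842.
n = 0.5629 × 0.842/0.158 = 3.00 ≈ 3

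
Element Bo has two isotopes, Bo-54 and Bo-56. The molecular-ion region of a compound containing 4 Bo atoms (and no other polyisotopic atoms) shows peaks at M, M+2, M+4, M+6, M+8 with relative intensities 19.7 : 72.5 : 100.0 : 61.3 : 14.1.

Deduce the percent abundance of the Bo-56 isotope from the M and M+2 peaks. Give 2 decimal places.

47.92%

If p is the fraction of Bo that is Bo-54, then I(M+2)/I(M) = [C(4,1)·p^3·(1−p)] / p^4 = 4·(1−p)/p = 72.5/19.7 = 3.6802
(1−p)/p = 3.6802/4 = 0.9201  ⇒  p = 1/(1 + 0.9201) = 0.5208
Bo-54: 52.08%, Bo-56: 47.92%.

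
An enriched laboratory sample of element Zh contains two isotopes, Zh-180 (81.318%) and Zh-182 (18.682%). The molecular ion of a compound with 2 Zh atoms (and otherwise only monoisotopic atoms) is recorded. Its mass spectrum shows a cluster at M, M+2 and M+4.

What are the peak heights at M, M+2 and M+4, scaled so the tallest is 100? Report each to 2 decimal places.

The 2 Zh atoms are independent, so intensities follow the terms of (0.81318 + 0.18682)^2.
P(M) = 0.81318^2 = 0.661262
P(M+2) = 2 × 0.81318^1 × 0.18682^1 = 0.303837
P(M+4) = 0.18682^2 = 0.034902
The M peak is largest (0.661262); scaling to 100 gives 100.00 : 45.95 : 5.28.

100.00 : 45.95 : 5.28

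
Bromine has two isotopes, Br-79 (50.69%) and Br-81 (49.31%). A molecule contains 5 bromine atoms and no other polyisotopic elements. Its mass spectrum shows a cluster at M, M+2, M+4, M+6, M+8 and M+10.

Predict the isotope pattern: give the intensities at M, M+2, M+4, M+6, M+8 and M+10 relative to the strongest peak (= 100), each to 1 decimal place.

10.6 : 51.4 : 100.0 : 97.3 : 47.3 : 9.2

The 5 Br atoms are independent, so intensities follow the terms of (0.5069 + 0.4931)^5.
P(M) = 0.5069^5 = 0.033467
P(M+2) = 5 × 0.5069^4 × 0.4931^1 = 0.162777
P(M+4) = 10 × 0.5069^3 × 0.4931^2 = 0.316692
P(M+6) = 10 × 0.5069^2 × 0.4931^3 = 0.308070
P(M+8) = 5 × 0.5069^1 × 0.4931^4 = 0.149842
P(M+10) = 0.4931^5 = 0.029152
The M+4 peak is largest (0.316692); scaling to 100 gives 10.6 : 51.4 : 100.0 : 97.3 : 47.3 : 9.2.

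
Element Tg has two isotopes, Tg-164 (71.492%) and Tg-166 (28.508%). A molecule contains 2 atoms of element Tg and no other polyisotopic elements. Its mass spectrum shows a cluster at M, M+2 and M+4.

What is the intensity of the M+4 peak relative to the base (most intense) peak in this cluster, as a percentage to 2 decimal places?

(0.71492 + 0.28508)^2 gives M 0.5111, M+2 0.4076, M+4 0.0813; the largest is M.
P(M) = C(2,0) × 0.71492^2 × 0.28508^0 = 1 × 0.51111061 × 1.0000 = 0.511111 (base)
P(M+4) = C(2,2) × 0.71492^0 × 0.28508^2 = 1 × 1.0000 × 0.08127061 = 0.081271
Relative intensity = 0.081271 / 0.511111 × 100 = 15.90

15.90%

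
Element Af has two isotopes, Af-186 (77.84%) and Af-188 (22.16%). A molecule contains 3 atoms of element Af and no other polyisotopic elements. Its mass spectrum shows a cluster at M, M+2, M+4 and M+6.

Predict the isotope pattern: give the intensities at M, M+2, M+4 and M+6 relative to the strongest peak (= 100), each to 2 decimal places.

Each Af atom is independently Af-186 (p = 0.7784) or Af-188 (q = 0.2216); the cluster is the binomial expansion (p + q)^3.
P(M) = 0.7784^3 = 0.471638
P(M+2) = 3 × 0.7784^2 × 0.2216^1 = 0.402807
P(M+4) = 3 × 0.7784^1 × 0.2216^2 = 0.114674
P(M+6) = 0.2216^3 = 0.010882
The M peak is largest (0.471638); scaling to 100 gives 100.00 : 85.41 : 24.31 : 2.31.

100.00 : 85.41 : 24.31 : 2.31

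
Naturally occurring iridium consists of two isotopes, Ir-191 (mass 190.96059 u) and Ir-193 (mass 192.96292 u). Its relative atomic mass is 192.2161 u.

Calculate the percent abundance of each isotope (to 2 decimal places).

With x = fraction of Ir-191 (so Ir-193 is 1 − x):
190.96059·x + 192.96292·(1 − x) = 192.2161
(190.96059 − 192.96292)·x = 192.2161 − 192.96292
x = -0.74682 / -2.00233 = 0.37298 → 37.30% Ir-191, 62.70% Ir-193.

Ir-191: 37.30%, Ir-193: 62.70%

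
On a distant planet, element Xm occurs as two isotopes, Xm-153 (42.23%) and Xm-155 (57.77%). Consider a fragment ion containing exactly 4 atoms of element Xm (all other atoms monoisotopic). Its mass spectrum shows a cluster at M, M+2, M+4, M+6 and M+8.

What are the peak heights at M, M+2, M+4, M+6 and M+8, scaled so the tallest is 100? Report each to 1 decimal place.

8.9 : 48.7 : 100.0 : 91.2 : 31.2

The 4 Xm atoms are independent, so intensities follow the terms of (0.4223 + 0.5777)^4.
P(M) = 0.4223^4 = 0.031804
P(M+2) = 4 × 0.4223^3 × 0.5777^1 = 0.174031
P(M+4) = 6 × 0.4223^2 × 0.5777^2 = 0.357107
P(M+6) = 4 × 0.4223^1 × 0.5777^3 = 0.325678
P(M+8) = 0.5777^4 = 0.111381
The M+4 peak is largest (0.357107); scaling to 100 gives 8.9 : 48.7 : 100.0 : 91.2 : 31.2.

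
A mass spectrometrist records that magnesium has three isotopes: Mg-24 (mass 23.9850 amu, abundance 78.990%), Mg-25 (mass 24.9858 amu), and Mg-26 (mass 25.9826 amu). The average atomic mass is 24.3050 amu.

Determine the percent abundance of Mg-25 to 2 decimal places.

10.00%

Let x and y be the fractions of Mg-25 and Mg-26. Then x + y = 1 − 0.78990 = 0.21010 and 24.9858x + 25.9826y = 24.3050 − 0.78990×23.9850 = 5.3592485.
Substituting: 24.9858x + 25.9826(0.21010 − x) = 5.3592485
(24.9858 − 25.9826)x = -0.09969576  ⇒  x = 0.10002, y = 0.11008
Mg-25: 10.00%, Mg-26: 11.01%.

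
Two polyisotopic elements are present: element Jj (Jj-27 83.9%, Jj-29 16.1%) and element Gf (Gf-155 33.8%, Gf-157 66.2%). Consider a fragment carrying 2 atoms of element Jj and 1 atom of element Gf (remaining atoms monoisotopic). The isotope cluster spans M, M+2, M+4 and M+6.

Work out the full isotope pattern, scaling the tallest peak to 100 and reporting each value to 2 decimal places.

42.69 : 100.00 : 33.66 : 3.08

Element Jj pattern (n=2): 0.703921 : 0.270158 : 0.025921
Element Gf pattern (n=1): 0.3380 : 0.6620
Convolve the two distributions (both contribute in 2-u steps):
  M: 0.703921×0.3380 = 0.237925
  M+2: 0.703921×0.6620 + 0.270158×0.3380 = 0.557309
  M+4: 0.270158×0.6620 + 0.025921×0.3380 = 0.187606
  M+6: 0.025921×0.6620 = 0.017160
Scale to base peak (0.557309) = 100: 42.69 : 100.00 : 33.66 : 3.08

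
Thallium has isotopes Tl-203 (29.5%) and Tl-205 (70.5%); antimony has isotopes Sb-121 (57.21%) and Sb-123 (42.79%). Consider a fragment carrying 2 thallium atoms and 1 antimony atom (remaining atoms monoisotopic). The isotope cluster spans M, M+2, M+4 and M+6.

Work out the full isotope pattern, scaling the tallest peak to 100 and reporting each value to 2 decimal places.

10.77 : 59.52 : 100.00 : 46.00

Thallium pattern (n=2): 0.087025 : 0.41595 : 0.497025
Antimony pattern (n=1): 0.5721 : 0.4279
Convolve the two distributions (both contribute in 2-u steps):
  M: 0.087025×0.5721 = 0.049787
  M+2: 0.087025×0.4279 + 0.41595×0.5721 = 0.275203
  M+4: 0.41595×0.4279 + 0.497025×0.5721 = 0.462333
  M+6: 0.497025×0.4279 = 0.212677
Scale to base peak (0.462333) = 100: 10.77 : 59.52 : 100.00 : 46.00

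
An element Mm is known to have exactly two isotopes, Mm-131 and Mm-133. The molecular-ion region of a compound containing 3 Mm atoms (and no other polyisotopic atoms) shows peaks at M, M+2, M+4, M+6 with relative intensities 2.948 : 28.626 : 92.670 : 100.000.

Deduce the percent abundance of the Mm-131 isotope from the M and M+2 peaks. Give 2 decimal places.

23.60%

If p is the fraction of Mm that is Mm-131, then I(M+2)/I(M) = [C(3,1)·p^2·(1−p)] / p^3 = 3·(1−p)/p = 28.626/2.948 = 9.7103
(1−p)/p = 9.7103/3 = 3.2368  ⇒  p = 1/(1 + 3.2368) = 0.2360
Mm-131: 23.60%, Mm-133: 76.40%.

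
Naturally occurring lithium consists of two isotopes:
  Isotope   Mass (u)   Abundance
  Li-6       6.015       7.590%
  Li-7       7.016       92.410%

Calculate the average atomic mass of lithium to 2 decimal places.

6.94 u

The abundance-weighted mean is 0.07590 × 6.015 + 0.92410 × 7.016
= 0.4565 + 6.4835 = 6.9400 u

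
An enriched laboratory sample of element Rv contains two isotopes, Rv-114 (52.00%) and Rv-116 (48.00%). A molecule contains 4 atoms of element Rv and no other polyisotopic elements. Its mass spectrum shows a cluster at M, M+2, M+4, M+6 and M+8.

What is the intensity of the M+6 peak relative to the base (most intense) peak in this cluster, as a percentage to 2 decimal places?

Binomial terms of (0.5200 + 0.4800)^4: M 0.0731, M+2 0.2700, M+4 0.3738, M+6 0.2300, M+8 0.0531 → M+4 is the base peak.
P(M+4) = C(4,2) × 0.5200^2 × 0.4800^2 = 6 × 0.2704 × 0.2304 = 0.373801 (base)
P(M+6) = C(4,3) × 0.5200^1 × 0.4800^3 = 4 × 0.5200 × 0.110592 = 0.230031
Relative intensity = 0.230031 / 0.373801 × 100 = 61.54

61.54%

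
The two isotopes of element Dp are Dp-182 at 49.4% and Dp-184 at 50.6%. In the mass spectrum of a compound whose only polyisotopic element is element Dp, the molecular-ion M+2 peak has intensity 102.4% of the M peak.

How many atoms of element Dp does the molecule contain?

With n Dp atoms, P(M+2)/P(M) = C(n,1)·p^(n−1)q / p^n = n·q/p = n · 0.506/0.494.
n = 1.024 × 0.494/0.506 = 1.00 ≈ 1

1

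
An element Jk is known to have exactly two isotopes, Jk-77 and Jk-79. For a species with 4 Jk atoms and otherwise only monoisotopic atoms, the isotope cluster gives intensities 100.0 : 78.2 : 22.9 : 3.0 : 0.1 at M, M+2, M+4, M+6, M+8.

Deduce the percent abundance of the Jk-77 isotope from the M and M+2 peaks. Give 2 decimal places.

Let p = fractional abundance of Jk-77. I(M+2)/I(M) = [C(4,1)·p^3·(1−p)] / p^4 = 4·(1−p)/p = 78.2/100.0 = 0.7820
(1−p)/p = 0.7820/4 = 0.1955  ⇒  p = 1/(1 + 0.1955) = 0.8365
Jk-77: 83.65%, Jk-79: 16.35%.

83.65%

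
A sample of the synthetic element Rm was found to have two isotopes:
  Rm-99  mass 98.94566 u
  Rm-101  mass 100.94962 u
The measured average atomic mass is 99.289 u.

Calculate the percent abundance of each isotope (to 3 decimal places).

Rm-99: 82.867%, Rm-101: 17.133%

With x = fraction of Rm-99 (so Rm-101 is 1 − x):
98.94566·x + 100.94962·(1 − x) = 99.289
(98.94566 − 100.94962)·x = 99.289 − 100.94962
x = -1.66062 / -2.00396 = 0.82867 → 82.867% Rm-99, 17.133% Rm-101.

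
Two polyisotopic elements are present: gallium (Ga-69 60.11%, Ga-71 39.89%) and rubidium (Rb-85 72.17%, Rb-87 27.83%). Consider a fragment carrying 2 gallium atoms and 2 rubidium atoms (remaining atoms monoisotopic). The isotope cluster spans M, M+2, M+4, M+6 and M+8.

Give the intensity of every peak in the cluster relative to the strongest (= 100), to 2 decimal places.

47.65 : 100.00 : 76.85 : 25.59 : 3.12

Gallium pattern (n=2): 0.36132121 : 0.47955758 : 0.15912121
Rubidium pattern (n=2): 0.52085089 : 0.40169822 : 0.07745089
Convolve the two distributions (both contribute in 2-u steps):
  M: 0.36132121×0.52085089 = 0.188194
  M+2: 0.36132121×0.40169822 + 0.47955758×0.52085089 = 0.394920
  M+4: 0.36132121×0.07745089 + 0.47955758×0.40169822 + 0.15912121×0.52085089 = 0.303500
  M+6: 0.47955758×0.07745089 + 0.15912121×0.40169822 = 0.101061
  M+8: 0.15912121×0.07745089 = 0.012324
Scale to base peak (0.394920) = 100: 47.65 : 100.00 : 76.85 : 25.59 : 3.12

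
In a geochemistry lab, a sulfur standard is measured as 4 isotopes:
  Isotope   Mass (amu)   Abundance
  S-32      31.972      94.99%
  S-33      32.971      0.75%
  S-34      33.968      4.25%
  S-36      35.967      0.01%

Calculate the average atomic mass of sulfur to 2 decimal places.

32.06 amu

The abundance-weighted mean is 0.9499 × 31.972 + 0.0075 × 32.971 + 0.0425 × 33.968 + 0.0001 × 35.967
= 30.3702 + 0.2473 + 1.4436 + 0.0036 = 32.0647 amu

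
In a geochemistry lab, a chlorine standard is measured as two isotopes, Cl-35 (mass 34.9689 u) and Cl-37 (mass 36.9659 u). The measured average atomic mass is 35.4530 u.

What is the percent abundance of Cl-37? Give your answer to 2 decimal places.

24.24%

Let x be the fractional abundance of Cl-35; then Cl-37 has abundance 1 − x.
34.9689·x + 36.9659·(1 − x) = 35.4530
(34.9689 − 36.9659)·x = 35.4530 − 36.9659
x = -1.5129 / -1.9970 = 0.75759 → 75.76% Cl-35, 24.24% Cl-37.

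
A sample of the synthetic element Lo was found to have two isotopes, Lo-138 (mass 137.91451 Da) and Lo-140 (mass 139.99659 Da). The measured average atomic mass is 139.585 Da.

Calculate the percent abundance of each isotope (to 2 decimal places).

With x = fraction of Lo-138 (so Lo-140 is 1 − x):
137.91451·x + 139.99659·(1 − x) = 139.585
(137.91451 − 139.99659)·x = 139.585 − 139.99659
x = -0.41159 / -2.08208 = 0.19768 → 19.77% Lo-138, 80.23% Lo-140.

Lo-138: 19.77%, Lo-140: 80.23%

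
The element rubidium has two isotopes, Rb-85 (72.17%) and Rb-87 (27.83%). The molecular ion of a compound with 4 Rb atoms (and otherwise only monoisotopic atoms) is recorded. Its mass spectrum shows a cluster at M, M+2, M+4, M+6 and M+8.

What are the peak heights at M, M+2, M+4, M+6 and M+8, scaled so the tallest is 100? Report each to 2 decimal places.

Each Rb atom is independently Rb-85 (p = 0.7217) or Rb-87 (q = 0.2783); the cluster is the binomial expansion (p + q)^4.
P(M) = 0.7217^4 = 0.271286
P(M+2) = 4 × 0.7217^3 × 0.2783^1 = 0.418450
P(M+4) = 6 × 0.7217^2 × 0.2783^2 = 0.242042
P(M+6) = 4 × 0.7217^1 × 0.2783^3 = 0.062224
P(M+8) = 0.2783^4 = 0.005999
The M+2 peak is largest (0.418450); scaling to 100 gives 64.83 : 100.00 : 57.84 : 14.87 : 1.43.

64.83 : 100.00 : 57.84 : 14.87 : 1.43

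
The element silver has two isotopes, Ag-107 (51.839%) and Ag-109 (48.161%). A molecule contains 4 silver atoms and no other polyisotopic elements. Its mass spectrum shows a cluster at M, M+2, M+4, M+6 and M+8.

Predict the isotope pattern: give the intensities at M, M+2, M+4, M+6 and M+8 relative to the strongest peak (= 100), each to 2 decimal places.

Each Ag atom is independently Ag-107 (p = 0.51839) or Ag-109 (q = 0.48161); the cluster is the binomial expansion (p + q)^4.
P(M) = 0.51839^4 = 0.072215
P(M+2) = 4 × 0.51839^3 × 0.48161^1 = 0.268365
P(M+4) = 6 × 0.51839^2 × 0.48161^2 = 0.373986
P(M+6) = 4 × 0.51839^1 × 0.48161^3 = 0.231634
P(M+8) = 0.48161^4 = 0.053800
The M+4 peak is largest (0.373986); scaling to 100 gives 19.31 : 71.76 : 100.00 : 61.94 : 14.39.

19.31 : 71.76 : 100.00 : 61.94 : 14.39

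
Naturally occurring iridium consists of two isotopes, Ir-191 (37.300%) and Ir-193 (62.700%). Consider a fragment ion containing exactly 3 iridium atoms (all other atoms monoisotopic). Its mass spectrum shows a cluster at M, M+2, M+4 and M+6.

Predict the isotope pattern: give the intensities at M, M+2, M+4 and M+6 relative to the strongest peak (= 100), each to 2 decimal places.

The 3 Ir atoms are independent, so intensities follow the terms of (0.37300 + 0.62700)^3.
P(M) = 0.37300^3 = 0.051895
P(M+2) = 3 × 0.37300^2 × 0.62700^1 = 0.261702
P(M+4) = 3 × 0.37300^1 × 0.62700^2 = 0.439911
P(M+6) = 0.62700^3 = 0.246492
The M+4 peak is largest (0.439911); scaling to 100 gives 11.80 : 59.49 : 100.00 : 56.03.

11.80 : 59.49 : 100.00 : 56.03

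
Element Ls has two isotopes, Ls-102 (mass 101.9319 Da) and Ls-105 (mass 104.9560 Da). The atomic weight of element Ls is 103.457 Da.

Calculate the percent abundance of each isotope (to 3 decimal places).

Let x be the fractional abundance of Ls-102; then Ls-105 has abundance 1 − x.
101.9319·x + 104.9560·(1 − x) = 103.457
(101.9319 − 104.9560)·x = 103.457 − 104.9560
x = -1.4990 / -3.0241 = 0.49568 → 49.568% Ls-102, 50.432% Ls-105.

Ls-102: 49.568%, Ls-105: 50.432%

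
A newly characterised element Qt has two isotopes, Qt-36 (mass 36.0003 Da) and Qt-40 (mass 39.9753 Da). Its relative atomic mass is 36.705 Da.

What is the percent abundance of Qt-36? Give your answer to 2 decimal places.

Let x be the fractional abundance of Qt-36; then Qt-40 has abundance 1 − x.
36.0003·x + 39.9753·(1 − x) = 36.705
(36.0003 − 39.9753)·x = 36.705 − 39.9753
x = -3.2703 / -3.9750 = 0.82272 → 82.27% Qt-36, 17.73% Qt-40.

82.27%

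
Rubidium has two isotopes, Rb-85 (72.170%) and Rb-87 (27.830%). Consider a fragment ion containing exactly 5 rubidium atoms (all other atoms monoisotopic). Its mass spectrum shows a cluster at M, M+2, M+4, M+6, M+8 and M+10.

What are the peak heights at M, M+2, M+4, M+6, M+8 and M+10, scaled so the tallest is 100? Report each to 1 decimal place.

Each Rb atom is independently Rb-85 (p = 0.72170) or Rb-87 (q = 0.27830); the cluster is the binomial expansion (p + q)^5.
P(M) = 0.72170^5 = 0.195787
P(M+2) = 5 × 0.72170^4 × 0.27830^1 = 0.377494
P(M+4) = 10 × 0.72170^3 × 0.27830^2 = 0.291136
P(M+6) = 10 × 0.72170^2 × 0.27830^3 = 0.112267
P(M+8) = 5 × 0.72170^1 × 0.27830^4 = 0.021646
P(M+10) = 0.27830^5 = 0.001669
The M+2 peak is largest (0.377494); scaling to 100 gives 51.9 : 100.0 : 77.1 : 29.7 : 5.7 : 0.4.

51.9 : 100.0 : 77.1 : 29.7 : 5.7 : 0.4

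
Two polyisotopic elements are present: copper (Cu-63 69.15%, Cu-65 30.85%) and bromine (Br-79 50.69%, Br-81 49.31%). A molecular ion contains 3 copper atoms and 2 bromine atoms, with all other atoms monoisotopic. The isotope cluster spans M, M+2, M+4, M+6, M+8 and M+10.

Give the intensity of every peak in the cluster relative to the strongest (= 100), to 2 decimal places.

24.11 : 79.18 : 100.00 : 60.69 : 17.79 : 2.03

Copper pattern (n=3): 0.33065611 : 0.44254842 : 0.19743483 : 0.02936064
Bromine pattern (n=2): 0.25694761 : 0.49990478 : 0.24314761
Convolve the two distributions (both contribute in 2-u steps):
  M: 0.33065611×0.25694761 = 0.084961
  M+2: 0.33065611×0.49990478 + 0.44254842×0.25694761 = 0.279008
  M+4: 0.33065611×0.24314761 + 0.44254842×0.49990478 + 0.19743483×0.25694761 = 0.352361
  M+6: 0.44254842×0.24314761 + 0.19743483×0.49990478 + 0.02936064×0.25694761 = 0.213847
  M+8: 0.19743483×0.24314761 + 0.02936064×0.49990478 = 0.062683
  M+10: 0.02936064×0.24314761 = 0.007139
Scale to base peak (0.352361) = 100: 24.11 : 79.18 : 100.00 : 60.69 : 17.79 : 2.03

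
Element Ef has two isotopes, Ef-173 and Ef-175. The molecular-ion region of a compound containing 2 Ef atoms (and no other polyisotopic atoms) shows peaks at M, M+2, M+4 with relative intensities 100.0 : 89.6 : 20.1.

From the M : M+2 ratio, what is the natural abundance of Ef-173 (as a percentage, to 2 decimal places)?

69.06%

If p is the fraction of Ef that is Ef-173, then I(M+2)/I(M) = [C(2,1)·p^1·(1−p)] / p^2 = 2·(1−p)/p = 89.6/100.0 = 0.8960
(1−p)/p = 0.8960/2 = 0.4480  ⇒  p = 1/(1 + 0.4480) = 0.6906
Ef-173: 69.06%, Ef-175: 30.94%.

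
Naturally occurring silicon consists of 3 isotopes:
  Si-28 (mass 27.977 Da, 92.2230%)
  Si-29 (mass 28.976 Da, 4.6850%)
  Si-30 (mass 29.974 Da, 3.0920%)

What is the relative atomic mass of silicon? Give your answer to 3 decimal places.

The abundance-weighted mean is 0.922230 × 27.977 + 0.046850 × 28.976 + 0.030920 × 29.974
= 25.8012 + 1.3575 + 0.9268 = 28.0855 Da

28.086 Da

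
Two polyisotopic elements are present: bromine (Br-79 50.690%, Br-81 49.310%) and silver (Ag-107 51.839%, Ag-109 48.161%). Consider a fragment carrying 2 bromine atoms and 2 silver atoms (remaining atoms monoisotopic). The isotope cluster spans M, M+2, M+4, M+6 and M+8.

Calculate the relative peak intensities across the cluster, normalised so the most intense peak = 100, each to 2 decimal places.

Bromine pattern (n=2): 0.25694761 : 0.49990478 : 0.24314761
Silver pattern (n=2): 0.26872819 : 0.49932362 : 0.23194819
Convolve the two distributions (both contribute in 2-u steps):
  M: 0.25694761×0.26872819 = 0.069049
  M+2: 0.25694761×0.49932362 + 0.49990478×0.26872819 = 0.262639
  M+4: 0.25694761×0.23194819 + 0.49990478×0.49932362 + 0.24314761×0.26872819 = 0.374553
  M+6: 0.49990478×0.23194819 + 0.24314761×0.49932362 = 0.237361
  M+8: 0.24314761×0.23194819 = 0.056398
Scale to base peak (0.374553) = 100: 18.44 : 70.12 : 100.00 : 63.37 : 15.06

18.44 : 70.12 : 100.00 : 63.37 : 15.06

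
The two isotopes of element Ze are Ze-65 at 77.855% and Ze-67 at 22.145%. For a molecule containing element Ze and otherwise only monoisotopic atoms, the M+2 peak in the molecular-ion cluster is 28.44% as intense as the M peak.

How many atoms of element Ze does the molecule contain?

The M+2/M ratio from n Ze atoms is n · q/p = n · 0.22145/0.77855.
n = 0.2844 × 0.77855/0.22145 = 1.00 ≈ 1

1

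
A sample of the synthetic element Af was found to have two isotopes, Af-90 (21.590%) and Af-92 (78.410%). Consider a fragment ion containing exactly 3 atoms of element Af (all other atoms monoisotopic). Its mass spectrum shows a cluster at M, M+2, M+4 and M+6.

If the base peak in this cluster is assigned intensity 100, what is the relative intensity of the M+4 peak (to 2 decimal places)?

Binomial terms of (0.21590 + 0.78410)^3: M 0.0101, M+2 0.1096, M+4 0.3982, M+6 0.4821 → M+6 is the base peak.
P(M+6) = C(3,3) × 0.21590^0 × 0.78410^3 = 1 × 1.0000 × 0.48207472 = 0.482075 (base)
P(M+4) = C(3,2) × 0.21590^1 × 0.78410^2 = 3 × 0.2159 × 0.61481281 = 0.398214
Relative intensity = 0.398214 / 0.482075 × 100 = 82.60

82.60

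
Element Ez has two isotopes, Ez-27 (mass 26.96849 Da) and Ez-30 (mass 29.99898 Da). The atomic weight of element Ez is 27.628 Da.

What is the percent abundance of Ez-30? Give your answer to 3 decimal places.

21.762%

Let x be the fractional abundance of Ez-27; then Ez-30 has abundance 1 − x.
26.96849·x + 29.99898·(1 − x) = 27.628
(26.96849 − 29.99898)·x = 27.628 − 29.99898
x = -2.37098 / -3.03049 = 0.78238 → 78.238% Ez-27, 21.762% Ez-30.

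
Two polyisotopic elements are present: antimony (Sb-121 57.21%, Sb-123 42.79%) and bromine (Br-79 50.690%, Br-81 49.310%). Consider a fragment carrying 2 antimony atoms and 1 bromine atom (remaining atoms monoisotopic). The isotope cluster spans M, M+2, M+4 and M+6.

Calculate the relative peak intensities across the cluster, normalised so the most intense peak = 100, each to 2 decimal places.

Antimony pattern (n=2): 0.32729841 : 0.48960318 : 0.18309841
Bromine pattern (n=1): 0.5069 : 0.4931
Convolve the two distributions (both contribute in 2-u steps):
  M: 0.32729841×0.5069 = 0.165908
  M+2: 0.32729841×0.4931 + 0.48960318×0.5069 = 0.409571
  M+4: 0.48960318×0.4931 + 0.18309841×0.5069 = 0.334236
  M+6: 0.18309841×0.4931 = 0.090286
Scale to base peak (0.409571) = 100: 40.51 : 100.00 : 81.61 : 22.04

40.51 : 100.00 : 81.61 : 22.04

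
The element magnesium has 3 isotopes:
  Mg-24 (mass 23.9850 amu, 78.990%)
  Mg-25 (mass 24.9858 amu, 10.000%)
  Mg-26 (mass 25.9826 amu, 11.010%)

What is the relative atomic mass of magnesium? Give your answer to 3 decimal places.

Weight each isotope mass by its fractional abundance: 0.78990 × 23.9850 + 0.10000 × 24.9858 + 0.11010 × 25.9826
= 18.94575 + 2.49858 + 2.86068 = 24.30501 amu

24.305 amu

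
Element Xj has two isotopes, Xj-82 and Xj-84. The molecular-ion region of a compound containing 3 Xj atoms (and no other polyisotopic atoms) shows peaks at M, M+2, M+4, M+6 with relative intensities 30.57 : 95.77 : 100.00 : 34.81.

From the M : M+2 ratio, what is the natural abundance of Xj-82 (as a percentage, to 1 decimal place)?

Let p = fractional abundance of Xj-82. I(M+2)/I(M) = [C(3,1)·p^2·(1−p)] / p^3 = 3·(1−p)/p = 95.77/30.57 = 3.1328
(1−p)/p = 3.1328/3 = 1.0443  ⇒  p = 1/(1 + 1.0443) = 0.4892
Xj-82: 48.9%, Xj-84: 51.1%.

48.9%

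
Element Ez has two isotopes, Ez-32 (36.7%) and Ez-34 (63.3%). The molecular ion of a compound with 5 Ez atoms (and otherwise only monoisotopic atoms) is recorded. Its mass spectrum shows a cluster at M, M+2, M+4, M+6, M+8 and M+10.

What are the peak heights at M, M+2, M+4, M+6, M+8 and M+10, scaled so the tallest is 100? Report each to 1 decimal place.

Each Ez atom is independently Ez-32 (p = 0.367) or Ez-34 (q = 0.633); the cluster is the binomial expansion (p + q)^5.
P(M) = 0.367^5 = 0.006658
P(M+2) = 5 × 0.367^4 × 0.633^1 = 0.057417
P(M+4) = 10 × 0.367^3 × 0.633^2 = 0.198064
P(M+6) = 10 × 0.367^2 × 0.633^3 = 0.341620
P(M+8) = 5 × 0.367^1 × 0.633^4 = 0.294612
P(M+10) = 0.633^5 = 0.101629
The M+6 peak is largest (0.341620); scaling to 100 gives 1.9 : 16.8 : 58.0 : 100.0 : 86.2 : 29.7.

1.9 : 16.8 : 58.0 : 100.0 : 86.2 : 29.7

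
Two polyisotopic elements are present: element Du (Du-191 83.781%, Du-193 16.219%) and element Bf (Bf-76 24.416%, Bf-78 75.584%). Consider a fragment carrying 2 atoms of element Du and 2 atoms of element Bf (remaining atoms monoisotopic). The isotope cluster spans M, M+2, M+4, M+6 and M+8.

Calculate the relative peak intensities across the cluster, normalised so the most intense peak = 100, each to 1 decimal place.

Element Du pattern (n=2): 0.7019256 : 0.27176881 : 0.0263056
Element Bf pattern (n=2): 0.05961411 : 0.36909179 : 0.57129411
Convolve the two distributions (both contribute in 2-u steps):
  M: 0.7019256×0.05961411 = 0.041845
  M+2: 0.7019256×0.36909179 + 0.27176881×0.05961411 = 0.275276
  M+4: 0.7019256×0.57129411 + 0.27176881×0.36909179 + 0.0263056×0.05961411 = 0.502882
  M+6: 0.27176881×0.57129411 + 0.0263056×0.36909179 = 0.164969
  M+8: 0.0263056×0.57129411 = 0.015028
Scale to base peak (0.502882) = 100: 8.3 : 54.7 : 100.0 : 32.8 : 3.0

8.3 : 54.7 : 100.0 : 32.8 : 3.0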